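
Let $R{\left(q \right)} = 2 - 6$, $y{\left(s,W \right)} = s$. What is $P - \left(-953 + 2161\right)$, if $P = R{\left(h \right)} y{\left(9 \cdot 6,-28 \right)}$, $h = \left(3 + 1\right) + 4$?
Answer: $-1424$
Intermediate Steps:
$h = 8$ ($h = 4 + 4 = 8$)
$R{\left(q \right)} = -4$ ($R{\left(q \right)} = 2 - 6 = -4$)
$P = -216$ ($P = - 4 \cdot 9 \cdot 6 = \left(-4\right) 54 = -216$)
$P - \left(-953 + 2161\right) = -216 - \left(-953 + 2161\right) = -216 - 1208 = -1424$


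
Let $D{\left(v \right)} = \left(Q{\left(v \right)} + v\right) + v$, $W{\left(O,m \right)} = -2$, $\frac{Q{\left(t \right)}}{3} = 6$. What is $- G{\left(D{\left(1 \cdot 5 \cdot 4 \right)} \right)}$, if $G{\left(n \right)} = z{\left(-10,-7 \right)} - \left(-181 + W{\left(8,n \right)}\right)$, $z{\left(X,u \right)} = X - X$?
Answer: $-183$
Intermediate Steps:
$z{\left(X,u \right)} = 0$
$Q{\left(t \right)} = 18$ ($Q{\left(t \right)} = 3 \cdot 6 = 18$)
$D{\left(v \right)} = 18 + 2 v$ ($D{\left(v \right)} = \left(18 + v\right) + v = 18 + 2 v$)
$G{\left(n \right)} = 183$ ($G{\left(n \right)} = 0 - \left(-181 - 2\right) = 0 - -183 = 0 + 183 = 183$)
$- G{\left(D{\left(1 \cdot 5 \cdot 4 \right)} \right)} = \left(-1\right) 183 = -183$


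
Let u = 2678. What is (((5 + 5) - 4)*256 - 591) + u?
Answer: 3623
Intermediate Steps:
(((5 + 5) - 4)*256 - 591) + u = (((5 + 5) - 4)*256 - 591) + 2678 = ((10 - 4)*256 - 591) + 2678 = (6*256 - 591) + 2678 = (1536 - 591) + 2678 = 945 + 2678 = 3623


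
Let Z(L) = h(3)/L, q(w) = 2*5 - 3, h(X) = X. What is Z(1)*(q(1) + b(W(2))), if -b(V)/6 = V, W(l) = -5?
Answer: 111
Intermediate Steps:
b(V) = -6*V
q(w) = 7 (q(w) = 10 - 3 = 7)
Z(L) = 3/L
Z(1)*(q(1) + b(W(2))) = (3/1)*(7 - 6*(-5)) = (3*1)*(7 + 30) = 3*37 = 111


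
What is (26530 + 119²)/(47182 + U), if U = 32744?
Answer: 5813/11418 ≈ 0.50911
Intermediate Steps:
(26530 + 119²)/(47182 + U) = (26530 + 119²)/(47182 + 32744) = (26530 + 14161)/79926 = 40691*(1/79926) = 5813/11418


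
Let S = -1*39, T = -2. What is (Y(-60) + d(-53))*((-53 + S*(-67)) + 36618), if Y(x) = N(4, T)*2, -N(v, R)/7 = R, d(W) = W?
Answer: -979450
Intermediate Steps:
N(v, R) = -7*R
S = -39
Y(x) = 28 (Y(x) = -7*(-2)*2 = 14*2 = 28)
(Y(-60) + d(-53))*((-53 + S*(-67)) + 36618) = (28 - 53)*((-53 - 39*(-67)) + 36618) = -25*((-53 + 2613) + 36618) = -25*(2560 + 36618) = -25*39178 = -979450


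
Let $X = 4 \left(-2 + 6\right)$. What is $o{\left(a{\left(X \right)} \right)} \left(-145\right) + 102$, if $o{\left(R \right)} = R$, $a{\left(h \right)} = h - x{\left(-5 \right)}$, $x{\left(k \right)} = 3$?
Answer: $-1783$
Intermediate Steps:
$X = 16$ ($X = 4 \cdot 4 = 16$)
$a{\left(h \right)} = -3 + h$ ($a{\left(h \right)} = h - 3 = -3 + h$)
$o{\left(a{\left(X \right)} \right)} \left(-145\right) + 102 = \left(-3 + 16\right) \left(-145\right) + 102 = 13 \left(-145\right) + 102 = -1885 + 102 = -1783$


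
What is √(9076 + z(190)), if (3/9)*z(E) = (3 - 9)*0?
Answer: 2*√2269 ≈ 95.268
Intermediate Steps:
z(E) = 0 (z(E) = 3*((3 - 9)*0) = 3*(-6*0) = 3*0 = 0)
√(9076 + z(190)) = √(9076 + 0) = √9076 = 2*√2269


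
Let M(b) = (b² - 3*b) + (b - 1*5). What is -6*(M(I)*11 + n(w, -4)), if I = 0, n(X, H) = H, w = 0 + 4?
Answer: 354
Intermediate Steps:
w = 4
M(b) = -5 + b² - 2*b (M(b) = (b² - 3*b) + (b - 5) = (b² - 3*b) + (-5 + b) = -5 + b² - 2*b)
-6*(M(I)*11 + n(w, -4)) = -6*((-5 + 0² - 2*0)*11 - 4) = -6*((-5 + 0 + 0)*11 - 4) = -6*(-5*11 - 4) = -6*(-55 - 4) = -6*(-59) = 354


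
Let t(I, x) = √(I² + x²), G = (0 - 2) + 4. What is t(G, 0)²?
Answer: 4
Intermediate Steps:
G = 2 (G = -2 + 4 = 2)
t(G, 0)² = (√(2² + 0²))² = (√(4 + 0))² = (√4)² = 2² = 4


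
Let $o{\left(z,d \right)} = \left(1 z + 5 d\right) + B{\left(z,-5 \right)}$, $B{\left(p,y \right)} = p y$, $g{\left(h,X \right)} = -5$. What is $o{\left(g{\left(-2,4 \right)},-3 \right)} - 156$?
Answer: $-151$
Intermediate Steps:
$o{\left(z,d \right)} = - 4 z + 5 d$ ($o{\left(z,d \right)} = \left(1 z + 5 d\right) + z \left(-5\right) = \left(z + 5 d\right) - 5 z = - 4 z + 5 d$)
$o{\left(g{\left(-2,4 \right)},-3 \right)} - 156 = \left(\left(-4\right) \left(-5\right) + 5 \left(-3\right)\right) - 156 = \left(20 - 15\right) - 156 = 5 - 156 = -151$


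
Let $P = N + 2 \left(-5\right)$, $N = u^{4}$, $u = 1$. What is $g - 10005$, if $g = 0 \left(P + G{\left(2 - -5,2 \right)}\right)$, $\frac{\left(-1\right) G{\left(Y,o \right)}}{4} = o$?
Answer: $-10005$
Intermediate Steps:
$N = 1$ ($N = 1^{4} = 1$)
$G{\left(Y,o \right)} = - 4 o$
$P = -9$ ($P = 1 + 2 \left(-5\right) = 1 - 10 = -9$)
$g = 0$ ($g = 0 \left(-9 - 8\right) = 0 \left(-17\right) = 0$)
$g - 10005 = 0 - 10005 = -10005$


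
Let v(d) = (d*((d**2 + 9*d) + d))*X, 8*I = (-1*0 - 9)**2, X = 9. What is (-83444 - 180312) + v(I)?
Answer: -125536183/512 ≈ -2.4519e+5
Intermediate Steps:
I = 81/8 (I = (-1*0 - 9)**2/8 = (0 - 9)**2/8 = (1/8)*(-9)**2 = (1/8)*81 = 81/8 ≈ 10.125)
v(d) = 9*d*(d**2 + 10*d) (v(d) = (d*((d**2 + 9*d) + d))*9 = (d*(d**2 + 10*d))*9 = 9*d*(d**2 + 10*d))
(-83444 - 180312) + v(I) = (-83444 - 180312) + 9*(81/8)**2*(10 + 81/8) = -263756 + 9*(6561/64)*(161/8) = -263756 + 9506889/512 = -125536183/512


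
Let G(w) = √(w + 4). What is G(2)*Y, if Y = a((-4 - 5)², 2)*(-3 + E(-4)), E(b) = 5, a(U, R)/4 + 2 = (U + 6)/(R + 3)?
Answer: 616*√6/5 ≈ 301.78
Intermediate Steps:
a(U, R) = -8 + 4*(6 + U)/(3 + R) (a(U, R) = -8 + 4*((U + 6)/(R + 3)) = -8 + 4*((6 + U)/(3 + R)) = -8 + 4*(6 + U)/(3 + R))
G(w) = √(4 + w)
Y = 616/5 (Y = (4*((-4 - 5)² - 2*2)/(3 + 2))*(-3 + 5) = (4*((-9)² - 4)/5)*2 = (4*(⅕)*(81 - 4))*2 = (4*(⅕)*77)*2 = (308/5)*2 = 616/5 ≈ 123.20)
G(2)*Y = √(4 + 2)*(616/5) = √6*(616/5) = 616*√6/5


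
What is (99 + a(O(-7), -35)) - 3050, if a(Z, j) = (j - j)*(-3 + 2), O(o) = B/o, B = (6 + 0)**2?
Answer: -2951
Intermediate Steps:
B = 36 (B = 6**2 = 36)
O(o) = 36/o
a(Z, j) = 0 (a(Z, j) = 0*(-1) = 0)
(99 + a(O(-7), -35)) - 3050 = (99 + 0) - 3050 = 99 - 3050 = -2951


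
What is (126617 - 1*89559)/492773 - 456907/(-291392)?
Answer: 235949837847/143590110016 ≈ 1.6432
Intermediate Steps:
(126617 - 1*89559)/492773 - 456907/(-291392) = (126617 - 89559)*(1/492773) - 456907*(-1/291392) = 37058*(1/492773) + 456907/291392 = 37058/492773 + 456907/291392 = 235949837847/143590110016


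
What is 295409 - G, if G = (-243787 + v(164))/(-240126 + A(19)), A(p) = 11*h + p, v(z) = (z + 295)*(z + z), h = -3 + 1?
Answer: 70936174526/240129 ≈ 2.9541e+5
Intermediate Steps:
h = -2
v(z) = 2*z*(295 + z) (v(z) = (295 + z)*(2*z) = 2*z*(295 + z))
A(p) = -22 + p (A(p) = 11*(-2) + p = -22 + p)
G = 93235/240129 (G = (-243787 + 2*164*(295 + 164))/(-240126 + (-22 + 19)) = (-243787 + 2*164*459)/(-240126 - 3) = (-243787 + 150552)/(-240129) = -93235*(-1/240129) = 93235/240129 ≈ 0.38827)
295409 - G = 295409 - 1*93235/240129 = 295409 - 93235/240129 = 70936174526/240129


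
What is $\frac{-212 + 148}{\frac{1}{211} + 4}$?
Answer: $- \frac{13504}{845} \approx -15.981$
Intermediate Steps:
$\frac{-212 + 148}{\frac{1}{211} + 4} = - \frac{64}{\frac{1}{211} + 4} = - \frac{64}{\frac{845}{211}} = \left(-64\right) \frac{211}{845} = - \frac{13504}{845}$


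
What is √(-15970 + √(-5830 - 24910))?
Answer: √(-15970 + 2*I*√7685) ≈ 0.6937 + 126.37*I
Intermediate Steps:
√(-15970 + √(-5830 - 24910)) = √(-15970 + √(-30740)) = √(-15970 + 2*I*√7685)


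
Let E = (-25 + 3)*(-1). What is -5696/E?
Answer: -2848/11 ≈ -258.91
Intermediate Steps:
E = 22 (E = -22*(-1) = 22)
-5696/E = -5696/22 = -5696*1/22 = -2848/11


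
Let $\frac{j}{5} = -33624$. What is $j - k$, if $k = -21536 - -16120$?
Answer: $-162704$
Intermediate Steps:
$j = -168120$ ($j = 5 \left(-33624\right) = -168120$)
$k = -5416$ ($k = -21536 + 16120 = -5416$)
$j - k = -168120 - -5416 = -168120 + 5416 = -162704$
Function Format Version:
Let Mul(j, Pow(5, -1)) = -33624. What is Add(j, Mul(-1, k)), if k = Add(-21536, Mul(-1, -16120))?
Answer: -162704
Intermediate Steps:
j = -168120 (j = Mul(5, -33624) = -168120)
k = -5416 (k = Add(-21536, 16120) = -5416)
Add(j, Mul(-1, k)) = Add(-168120, Mul(-1, -5416)) = Add(-168120, 5416) = -162704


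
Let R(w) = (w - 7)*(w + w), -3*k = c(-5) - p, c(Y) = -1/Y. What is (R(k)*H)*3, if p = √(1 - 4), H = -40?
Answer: -496/15 + 1712*I*√3/3 ≈ -33.067 + 988.42*I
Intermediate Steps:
p = I*√3 (p = √(-3) = I*√3 ≈ 1.732*I)
k = -1/15 + I*√3/3 (k = -(-1/(-5) - I*√3)/3 = -(-1*(-⅕) - I*√3)/3 = -(⅕ - I*√3)/3 = -1/15 + I*√3/3 ≈ -0.066667 + 0.57735*I)
R(w) = 2*w*(-7 + w) (R(w) = (-7 + w)*(2*w) = 2*w*(-7 + w))
(R(k)*H)*3 = ((2*(-1/15 + I*√3/3)*(-7 + (-1/15 + I*√3/3)))*(-40))*3 = ((2*(-1/15 + I*√3/3)*(-106/15 + I*√3/3))*(-40))*3 = ((2*(-106/15 + I*√3/3)*(-1/15 + I*√3/3))*(-40))*3 = -80*(-106/15 + I*√3/3)*(-1/15 + I*√3/3)*3 = -240*(-106/15 + I*√3/3)*(-1/15 + I*√3/3)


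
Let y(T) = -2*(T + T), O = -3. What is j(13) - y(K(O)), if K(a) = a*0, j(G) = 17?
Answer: 17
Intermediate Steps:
K(a) = 0
y(T) = -4*T
j(13) - y(K(O)) = 17 - (-4)*0 = 17 - 1*0 = 17 + 0 = 17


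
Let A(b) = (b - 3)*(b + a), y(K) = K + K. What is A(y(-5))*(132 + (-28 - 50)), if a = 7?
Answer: 2106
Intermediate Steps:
y(K) = 2*K
A(b) = (-3 + b)*(7 + b) (A(b) = (b - 3)*(b + 7) = (-3 + b)*(7 + b))
A(y(-5))*(132 + (-28 - 50)) = (-21 + (2*(-5))² + 4*(2*(-5)))*(132 + (-28 - 50)) = (-21 + (-10)² + 4*(-10))*(132 - 78) = (-21 + 100 - 40)*54 = 39*54 = 2106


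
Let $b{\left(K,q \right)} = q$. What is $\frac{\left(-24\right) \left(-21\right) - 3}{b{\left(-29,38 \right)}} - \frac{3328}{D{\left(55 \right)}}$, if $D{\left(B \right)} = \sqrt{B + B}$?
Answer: $\frac{501}{38} - \frac{1664 \sqrt{110}}{55} \approx -304.13$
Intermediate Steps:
$D{\left(B \right)} = \sqrt{2} \sqrt{B}$ ($D{\left(B \right)} = \sqrt{2 B} = \sqrt{2} \sqrt{B}$)
$\frac{\left(-24\right) \left(-21\right) - 3}{b{\left(-29,38 \right)}} - \frac{3328}{D{\left(55 \right)}} = \frac{\left(-24\right) \left(-21\right) - 3}{38} - \frac{3328}{\sqrt{2} \sqrt{55}} = \left(504 - 3\right) \frac{1}{38} - \frac{3328}{\sqrt{110}} = 501 \cdot \frac{1}{38} - 3328 \frac{\sqrt{110}}{110} = \frac{501}{38} - \frac{1664 \sqrt{110}}{55}$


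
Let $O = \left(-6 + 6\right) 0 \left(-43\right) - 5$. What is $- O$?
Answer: $5$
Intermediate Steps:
$O = -5$ ($O = 0 \cdot 0 \left(-43\right) - 5 = 0 \left(-43\right) - 5 = 0 - 5 = -5$)
$- O = \left(-1\right) \left(-5\right) = 5$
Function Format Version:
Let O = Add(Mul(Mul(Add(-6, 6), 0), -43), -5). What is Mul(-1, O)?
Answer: 5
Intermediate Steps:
O = -5 (O = Add(Mul(Mul(0, 0), -43), -5) = Add(Mul(0, -43), -5) = Add(0, -5) = -5)
Mul(-1, O) = Mul(-1, -5) = 5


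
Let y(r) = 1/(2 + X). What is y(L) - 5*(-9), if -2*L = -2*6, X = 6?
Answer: 361/8 ≈ 45.125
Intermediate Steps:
L = 6 (L = -(-1)*6 = -1/2*(-12) = 6)
y(r) = 1/8 (y(r) = 1/(2 + 6) = 1/8)
y(L) - 5*(-9) = 1/8 - 5*(-9) = 1/8 + 45 = 361/8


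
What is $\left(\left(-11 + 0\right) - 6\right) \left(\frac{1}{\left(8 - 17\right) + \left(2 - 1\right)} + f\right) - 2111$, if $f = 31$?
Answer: $- \frac{21087}{8} \approx -2635.9$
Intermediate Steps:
$\left(\left(-11 + 0\right) - 6\right) \left(\frac{1}{\left(8 - 17\right) + \left(2 - 1\right)} + f\right) - 2111 = \left(\left(-11 + 0\right) - 6\right) \left(\frac{1}{\left(8 - 17\right) + \left(2 - 1\right)} + 31\right) - 2111 = \left(-11 - 6\right) \left(\frac{1}{-9 + 1} + 31\right) - 2111 = - 17 \left(\frac{1}{-8} + 31\right) - 2111 = - 17 \left(- \frac{1}{8} + 31\right) - 2111 = \left(-17\right) \frac{247}{8} - 2111 = - \frac{4199}{8} - 2111 = - \frac{21087}{8}$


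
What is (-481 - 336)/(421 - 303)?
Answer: -817/118 ≈ -6.9237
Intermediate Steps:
(-481 - 336)/(421 - 303) = -817/118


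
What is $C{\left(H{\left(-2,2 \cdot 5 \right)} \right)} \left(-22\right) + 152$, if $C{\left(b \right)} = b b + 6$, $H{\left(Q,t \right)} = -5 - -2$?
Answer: $-178$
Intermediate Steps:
$H{\left(Q,t \right)} = -3$ ($H{\left(Q,t \right)} = -5 + 2 = -3$)
$C{\left(b \right)} = 6 + b^{2}$ ($C{\left(b \right)} = b^{2} + 6 = 6 + b^{2}$)
$C{\left(H{\left(-2,2 \cdot 5 \right)} \right)} \left(-22\right) + 152 = \left(6 + \left(-3\right)^{2}\right) \left(-22\right) + 152 = \left(6 + 9\right) \left(-22\right) + 152 = 15 \left(-22\right) + 152 = -330 + 152 = -178$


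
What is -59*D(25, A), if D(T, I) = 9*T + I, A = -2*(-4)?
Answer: -13747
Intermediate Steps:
A = 8
D(T, I) = I + 9*T
-59*D(25, A) = -59*(8 + 9*25) = -59*(8 + 225) = -59*233 = -13747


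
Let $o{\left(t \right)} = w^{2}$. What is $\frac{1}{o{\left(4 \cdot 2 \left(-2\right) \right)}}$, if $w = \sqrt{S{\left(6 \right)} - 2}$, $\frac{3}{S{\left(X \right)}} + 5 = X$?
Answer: $1$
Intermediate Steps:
$S{\left(X \right)} = \frac{3}{-5 + X}$
$w = 1$ ($w = \sqrt{\frac{3}{-5 + 6} - 2} = \sqrt{\frac{3}{1} - 2} = \sqrt{3 \cdot 1 - 2} = \sqrt{3 - 2} = \sqrt{1} = 1$)
$o{\left(t \right)} = 1$ ($o{\left(t \right)} = 1^{2} = 1$)
$\frac{1}{o{\left(4 \cdot 2 \left(-2\right) \right)}} = 1^{-1} = 1$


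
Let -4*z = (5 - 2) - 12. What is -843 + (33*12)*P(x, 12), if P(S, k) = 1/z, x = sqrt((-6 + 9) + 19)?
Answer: -667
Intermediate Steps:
z = 9/4 (z = -((5 - 2) - 12)/4 = -(3 - 12)/4 = -1/4*(-9) = 9/4 ≈ 2.2500)
x = sqrt(22) (x = sqrt(3 + 19) = sqrt(22) ≈ 4.6904)
P(S, k) = 4/9 (P(S, k) = 1/(9/4) = 4/9)
-843 + (33*12)*P(x, 12) = -843 + (33*12)*(4/9) = -843 + 396*(4/9) = -843 + 176 = -667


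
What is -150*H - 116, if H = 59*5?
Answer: -44366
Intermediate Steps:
H = 295
-150*H - 116 = -150*295 - 116 = -44250 - 116 = -44366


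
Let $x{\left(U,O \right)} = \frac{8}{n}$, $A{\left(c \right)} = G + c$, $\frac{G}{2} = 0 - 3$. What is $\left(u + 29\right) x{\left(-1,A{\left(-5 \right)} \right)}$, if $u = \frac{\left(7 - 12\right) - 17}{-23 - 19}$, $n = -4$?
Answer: $- \frac{1240}{21} \approx -59.048$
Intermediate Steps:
$G = -6$ ($G = 2 \left(0 - 3\right) = 2 \left(-3\right) = -6$)
$A{\left(c \right)} = -6 + c$
$x{\left(U,O \right)} = -2$ ($x{\left(U,O \right)} = \frac{8}{-4} = 8 \left(- \frac{1}{4}\right) = -2$)
$u = \frac{11}{21}$ ($u = \frac{-5 - 17}{-42} = \left(-22\right) \left(- \frac{1}{42}\right) = \frac{11}{21} \approx 0.52381$)
$\left(u + 29\right) x{\left(-1,A{\left(-5 \right)} \right)} = \left(\frac{11}{21} + 29\right) \left(-2\right) = \frac{620}{21} \left(-2\right) = - \frac{1240}{21}$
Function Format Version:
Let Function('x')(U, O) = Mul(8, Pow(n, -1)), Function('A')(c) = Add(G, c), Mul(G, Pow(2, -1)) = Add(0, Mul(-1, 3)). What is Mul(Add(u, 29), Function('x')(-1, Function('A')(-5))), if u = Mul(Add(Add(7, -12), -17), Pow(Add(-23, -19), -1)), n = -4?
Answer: Rational(-1240, 21) ≈ -59.048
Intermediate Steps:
G = -6 (G = Mul(2, Add(0, Mul(-1, 3))) = Mul(2, Add(0, -3)) = Mul(2, -3) = -6)
Function('A')(c) = Add(-6, c)
Function('x')(U, O) = -2 (Function('x')(U, O) = Mul(8, Pow(-4, -1)) = Mul(8, Rational(-1, 4)) = -2)
u = Rational(11, 21) (u = Mul(Add(-5, -17), Pow(-42, -1)) = Mul(-22, Rational(-1, 42)) = Rational(11, 21) ≈ 0.52381)
Mul(Add(u, 29), Function('x')(-1, Function('A')(-5))) = Mul(Add(Rational(11, 21), 29), -2) = Mul(Rational(620, 21), -2) = Rational(-1240, 21)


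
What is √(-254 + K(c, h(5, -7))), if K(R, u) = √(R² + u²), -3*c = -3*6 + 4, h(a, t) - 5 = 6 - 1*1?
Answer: √(-2286 + 6*√274)/3 ≈ 15.587*I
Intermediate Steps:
h(a, t) = 10 (h(a, t) = 5 + (6 - 1*1) = 5 + (6 - 1) = 5 + 5 = 10)
c = 14/3 (c = -(-3*6 + 4)/3 = -(-18 + 4)/3 = -⅓*(-14) = 14/3 ≈ 4.6667)
√(-254 + K(c, h(5, -7))) = √(-254 + √((14/3)² + 10²)) = √(-254 + √(196/9 + 100)) = √(-254 + √(1096/9)) = √(-254 + 2*√274/3)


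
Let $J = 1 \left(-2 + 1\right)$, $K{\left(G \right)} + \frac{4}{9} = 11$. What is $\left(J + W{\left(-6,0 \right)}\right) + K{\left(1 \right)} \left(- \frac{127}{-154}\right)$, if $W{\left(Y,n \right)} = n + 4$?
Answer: $\frac{16223}{1386} \approx 11.705$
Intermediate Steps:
$W{\left(Y,n \right)} = 4 + n$
$K{\left(G \right)} = \frac{95}{9}$ ($K{\left(G \right)} = - \frac{4}{9} + 11 = \frac{95}{9}$)
$J = -1$ ($J = 1 \left(-1\right) = -1$)
$\left(J + W{\left(-6,0 \right)}\right) + K{\left(1 \right)} \left(- \frac{127}{-154}\right) = \left(-1 + \left(4 + 0\right)\right) + \frac{95 \left(- \frac{127}{-154}\right)}{9} = \left(-1 + 4\right) + \frac{95 \left(\left(-127\right) \left(- \frac{1}{154}\right)\right)}{9} = 3 + \frac{95}{9} \cdot \frac{127}{154} = 3 + \frac{12065}{1386} = \frac{16223}{1386}$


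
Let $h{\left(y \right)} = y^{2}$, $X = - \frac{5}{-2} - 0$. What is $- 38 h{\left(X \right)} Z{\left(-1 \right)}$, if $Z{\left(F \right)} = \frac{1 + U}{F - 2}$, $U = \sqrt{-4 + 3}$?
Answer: $\frac{475}{6} + \frac{475 i}{6} \approx 79.167 + 79.167 i$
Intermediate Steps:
$U = i$ ($U = \sqrt{-1} = i \approx 1.0 i$)
$X = \frac{5}{2}$ ($X = \left(-5\right) \left(- \frac{1}{2}\right) + 0 = \frac{5}{2} + 0 = \frac{5}{2} \approx 2.5$)
$Z{\left(F \right)} = \frac{1 + i}{-2 + F}$ ($Z{\left(F \right)} = \frac{1 + i}{F - 2} = \frac{1 + i}{-2 + F}$)
$- 38 h{\left(X \right)} Z{\left(-1 \right)} = - 38 \left(\frac{5}{2}\right)^{2} \frac{1 + i}{-2 - 1} = \left(-38\right) \frac{25}{4} \frac{1 + i}{-3} = - \frac{475 \left(- \frac{1 + i}{3}\right)}{2} = - \frac{475 \left(- \frac{1}{3} - \frac{i}{3}\right)}{2} = \frac{475}{6} + \frac{475 i}{6}$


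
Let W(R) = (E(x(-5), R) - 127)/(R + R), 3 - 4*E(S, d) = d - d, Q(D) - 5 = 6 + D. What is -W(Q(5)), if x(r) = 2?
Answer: 505/128 ≈ 3.9453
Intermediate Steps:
Q(D) = 11 + D (Q(D) = 5 + (6 + D) = 11 + D)
E(S, d) = ¾ (E(S, d) = ¾ - (d - d)/4 = ¾ - ¼*0 = ¾ + 0 = ¾)
W(R) = -505/(8*R) (W(R) = (¾ - 127)/(R + R) = -505*1/(2*R)/4 = -505/(8*R))
-W(Q(5)) = -(-505)/(8*(11 + 5)) = -(-505)/(8*16) = -1*(-505/128) = 505/128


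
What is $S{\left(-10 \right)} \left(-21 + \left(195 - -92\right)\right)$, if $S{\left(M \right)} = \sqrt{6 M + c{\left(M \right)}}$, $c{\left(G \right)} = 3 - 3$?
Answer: $532 i \sqrt{15} \approx 2060.4 i$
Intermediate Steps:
$c{\left(G \right)} = 0$ ($c{\left(G \right)} = 3 - 3 = 0$)
$S{\left(M \right)} = \sqrt{6} \sqrt{M}$ ($S{\left(M \right)} = \sqrt{6 M + 0} = \sqrt{6 M} = \sqrt{6} \sqrt{M}$)
$S{\left(-10 \right)} \left(-21 + \left(195 - -92\right)\right) = \sqrt{6} \sqrt{-10} \left(-21 + \left(195 - -92\right)\right) = \sqrt{6} i \sqrt{10} \left(-21 + \left(195 + 92\right)\right) = 2 i \sqrt{15} \left(-21 + 287\right) = 2 i \sqrt{15} \cdot 266 = 532 i \sqrt{15}$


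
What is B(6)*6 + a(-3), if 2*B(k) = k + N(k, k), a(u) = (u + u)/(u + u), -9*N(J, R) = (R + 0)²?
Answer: 7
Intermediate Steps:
N(J, R) = -R²/9 (N(J, R) = -(R + 0)²/9 = -R²/9)
a(u) = 1 (a(u) = (2*u)/((2*u)) = (2*u)*(1/(2*u)) = 1)
B(k) = k/2 - k²/18 (B(k) = (k - k²/9)/2 = k/2 - k²/18)
B(6)*6 + a(-3) = ((1/18)*6*(9 - 1*6))*6 + 1 = ((1/18)*6*(9 - 6))*6 + 1 = ((1/18)*6*3)*6 + 1 = 1*6 + 1 = 6 + 1 = 7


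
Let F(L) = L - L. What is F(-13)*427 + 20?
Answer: 20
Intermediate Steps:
F(L) = 0
F(-13)*427 + 20 = 0*427 + 20 = 0 + 20 = 20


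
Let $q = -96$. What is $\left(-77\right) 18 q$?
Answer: $133056$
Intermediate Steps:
$\left(-77\right) 18 q = \left(-77\right) 18 \left(-96\right) = \left(-1386\right) \left(-96\right) = 133056$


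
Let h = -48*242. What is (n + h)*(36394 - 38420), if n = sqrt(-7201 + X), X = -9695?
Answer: 23534016 - 32416*I*sqrt(66) ≈ 2.3534e+7 - 2.6335e+5*I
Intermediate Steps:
n = 16*I*sqrt(66) (n = sqrt(-7201 - 9695) = sqrt(-16896) = 16*I*sqrt(66) ≈ 129.98*I)
h = -11616
(n + h)*(36394 - 38420) = (16*I*sqrt(66) - 11616)*(36394 - 38420) = (-11616 + 16*I*sqrt(66))*(-2026) = 23534016 - 32416*I*sqrt(66)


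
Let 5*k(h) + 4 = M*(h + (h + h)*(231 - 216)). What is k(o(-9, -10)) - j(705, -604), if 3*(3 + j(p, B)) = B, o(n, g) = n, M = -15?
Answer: 15608/15 ≈ 1040.5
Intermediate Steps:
k(h) = -⅘ - 93*h (k(h) = -⅘ + (-15*(h + (h + h)*(231 - 216)))/5 = -⅘ + (-15*(h + (2*h)*15))/5 = -⅘ + (-15*(h + 30*h))/5 = -⅘ + (-465*h)/5 = -⅘ - 93*h)
j(p, B) = -3 + B/3
k(o(-9, -10)) - j(705, -604) = (-⅘ - 93*(-9)) - (-3 + (⅓)*(-604)) = (-⅘ + 837) - (-3 - 604/3) = 4181/5 - 1*(-613/3) = 4181/5 + 613/3 = 15608/15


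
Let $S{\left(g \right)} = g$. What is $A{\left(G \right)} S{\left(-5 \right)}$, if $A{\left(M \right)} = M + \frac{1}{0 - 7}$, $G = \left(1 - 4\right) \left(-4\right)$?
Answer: $- \frac{415}{7} \approx -59.286$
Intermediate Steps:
$G = 12$ ($G = \left(1 - 4\right) \left(-4\right) = \left(-3\right) \left(-4\right) = 12$)
$A{\left(M \right)} = - \frac{1}{7} + M$ ($A{\left(M \right)} = M + \frac{1}{-7} = M - \frac{1}{7} = - \frac{1}{7} + M$)
$A{\left(G \right)} S{\left(-5 \right)} = \left(- \frac{1}{7} + 12\right) \left(-5\right) = \frac{83}{7} \left(-5\right) = - \frac{415}{7}$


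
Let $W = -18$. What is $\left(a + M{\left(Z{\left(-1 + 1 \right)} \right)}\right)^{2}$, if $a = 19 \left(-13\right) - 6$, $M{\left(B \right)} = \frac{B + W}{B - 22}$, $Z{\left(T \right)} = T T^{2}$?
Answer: $\frac{7695076}{121} \approx 63596.0$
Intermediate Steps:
$Z{\left(T \right)} = T^{3}$
$M{\left(B \right)} = \frac{-18 + B}{-22 + B}$ ($M{\left(B \right)} = \frac{B - 18}{B - 22} = \frac{-18 + B}{-22 + B}$)
$a = -253$ ($a = -247 - 6 = -253$)
$\left(a + M{\left(Z{\left(-1 + 1 \right)} \right)}\right)^{2} = \left(-253 + \frac{-18 + \left(-1 + 1\right)^{3}}{-22 + \left(-1 + 1\right)^{3}}\right)^{2} = \left(-253 + \frac{-18 + 0^{3}}{-22 + 0^{3}}\right)^{2} = \left(-253 + \frac{-18 + 0}{-22 + 0}\right)^{2} = \left(-253 + \frac{1}{-22} \left(-18\right)\right)^{2} = \left(-253 - - \frac{9}{11}\right)^{2} = \left(-253 + \frac{9}{11}\right)^{2} = \left(- \frac{2774}{11}\right)^{2} = \frac{7695076}{121}$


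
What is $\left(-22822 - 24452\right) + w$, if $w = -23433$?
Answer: $-70707$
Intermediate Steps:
$\left(-22822 - 24452\right) + w = \left(-22822 - 24452\right) - 23433 = -47274 - 23433 = -70707$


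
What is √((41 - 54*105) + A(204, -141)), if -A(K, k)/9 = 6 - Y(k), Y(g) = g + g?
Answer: I*√8221 ≈ 90.67*I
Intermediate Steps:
Y(g) = 2*g
A(K, k) = -54 + 18*k (A(K, k) = -9*(6 - 2*k) = -54 + 18*k)
√((41 - 54*105) + A(204, -141)) = √((41 - 54*105) + (-54 + 18*(-141))) = √((41 - 5670) + (-54 - 2538)) = √(-5629 - 2592) = √(-8221) = I*√8221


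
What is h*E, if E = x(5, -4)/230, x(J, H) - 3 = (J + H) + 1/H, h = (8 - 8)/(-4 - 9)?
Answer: 0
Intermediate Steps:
h = 0 (h = 0/(-13) = 0*(-1/13) = 0)
x(J, H) = 3 + H + J + 1/H (x(J, H) = 3 + ((J + H) + 1/H) = 3 + ((H + J) + 1/H) = 3 + (H + J + 1/H) = 3 + H + J + 1/H)
E = 3/184 (E = (3 - 4 + 5 + 1/(-4))/230 = (3 - 4 + 5 - ¼)/230 = (1/230)*(15/4) = 3/184 ≈ 0.016304)
h*E = 0*(3/184) = 0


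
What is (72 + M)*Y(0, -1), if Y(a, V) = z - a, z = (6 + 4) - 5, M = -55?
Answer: 85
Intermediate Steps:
z = 5 (z = 10 - 5 = 5)
Y(a, V) = 5 - a
(72 + M)*Y(0, -1) = (72 - 55)*(5 - 1*0) = 17*(5 + 0) = 17*5 = 85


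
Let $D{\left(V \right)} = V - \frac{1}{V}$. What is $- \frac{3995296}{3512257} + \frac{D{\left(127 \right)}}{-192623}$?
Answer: $- \frac{97794055159712}{85920767974097} \approx -1.1382$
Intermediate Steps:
$- \frac{3995296}{3512257} + \frac{D{\left(127 \right)}}{-192623} = - \frac{3995296}{3512257} + \frac{127 - \frac{1}{127}}{-192623} = \left(-3995296\right) \frac{1}{3512257} + \left(127 - \frac{1}{127}\right) \left(- \frac{1}{192623}\right) = - \frac{3995296}{3512257} + \left(127 - \frac{1}{127}\right) \left(- \frac{1}{192623}\right) = - \frac{3995296}{3512257} + \frac{16128}{127} \left(- \frac{1}{192623}\right) = - \frac{3995296}{3512257} - \frac{16128}{24463121} = - \frac{97794055159712}{85920767974097}$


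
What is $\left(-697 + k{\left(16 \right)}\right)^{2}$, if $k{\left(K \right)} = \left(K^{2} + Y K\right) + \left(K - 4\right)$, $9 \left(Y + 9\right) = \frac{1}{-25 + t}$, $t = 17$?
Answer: $\frac{26615281}{81} \approx 3.2858 \cdot 10^{5}$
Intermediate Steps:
$Y = - \frac{649}{72}$ ($Y = -9 + \frac{1}{9 \left(-25 + 17\right)} = -9 + \frac{1}{9 \left(-8\right)} = -9 + \frac{1}{9} \left(- \frac{1}{8}\right) = -9 - \frac{1}{72} = - \frac{649}{72} \approx -9.0139$)
$k{\left(K \right)} = -4 + K^{2} - \frac{577 K}{72}$ ($k{\left(K \right)} = \left(K^{2} - \frac{649 K}{72}\right) + \left(K - 4\right) = \left(K^{2} - \frac{649 K}{72}\right) + \left(-4 + K\right) = -4 + K^{2} - \frac{577 K}{72}$)
$\left(-697 + k{\left(16 \right)}\right)^{2} = \left(-697 - \left(\frac{1190}{9} - 256\right)\right)^{2} = \left(-697 - - \frac{1114}{9}\right)^{2} = \left(-697 + \frac{1114}{9}\right)^{2} = \left(- \frac{5159}{9}\right)^{2} = \frac{26615281}{81}$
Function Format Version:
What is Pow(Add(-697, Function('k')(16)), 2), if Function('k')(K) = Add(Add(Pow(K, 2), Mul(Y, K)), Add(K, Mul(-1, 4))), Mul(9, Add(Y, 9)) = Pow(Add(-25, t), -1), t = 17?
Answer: Rational(26615281, 81) ≈ 3.2858e+5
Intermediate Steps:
Y = Rational(-649, 72) (Y = Add(-9, Mul(Rational(1, 9), Pow(Add(-25, 17), -1))) = Add(-9, Mul(Rational(1, 9), Pow(-8, -1))) = Add(-9, Mul(Rational(1, 9), Rational(-1, 8))) = Add(-9, Rational(-1, 72)) = Rational(-649, 72) ≈ -9.0139)
Function('k')(K) = Add(-4, Pow(K, 2), Mul(Rational(-577, 72), K)) (Function('k')(K) = Add(Add(Pow(K, 2), Mul(Rational(-649, 72), K)), Add(K, Mul(-1, 4))) = Add(Add(Pow(K, 2), Mul(Rational(-649, 72), K)), Add(K, -4)) = Add(Add(Pow(K, 2), Mul(Rational(-649, 72), K)), Add(-4, K)) = Add(-4, Pow(K, 2), Mul(Rational(-577, 72), K)))
Pow(Add(-697, Function('k')(16)), 2) = Pow(Add(-697, Add(-4, Pow(16, 2), Mul(Rational(-577, 72), 16))), 2) = Pow(Add(-697, Add(-4, 256, Rational(-1154, 9))), 2) = Pow(Add(-697, Rational(1114, 9)), 2) = Pow(Rational(-5159, 9), 2) = Rational(26615281, 81)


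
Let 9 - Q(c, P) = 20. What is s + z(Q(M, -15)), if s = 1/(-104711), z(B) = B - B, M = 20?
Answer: -1/104711 ≈ -9.5501e-6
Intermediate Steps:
Q(c, P) = -11 (Q(c, P) = 9 - 1*20 = 9 - 20 = -11)
z(B) = 0
s = -1/104711 ≈ -9.5501e-6
s + z(Q(M, -15)) = -1/104711 + 0 = -1/104711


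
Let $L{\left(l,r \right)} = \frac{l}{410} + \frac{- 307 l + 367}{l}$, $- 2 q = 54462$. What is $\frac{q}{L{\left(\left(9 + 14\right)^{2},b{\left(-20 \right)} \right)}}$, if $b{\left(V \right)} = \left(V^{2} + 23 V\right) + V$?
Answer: $\frac{5906131590}{66154919} \approx 89.277$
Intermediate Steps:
$q = -27231$ ($q = \left(- \frac{1}{2}\right) 54462 = -27231$)
$b{\left(V \right)} = V^{2} + 24 V$
$L{\left(l,r \right)} = \frac{l}{410} + \frac{367 - 307 l}{l}$ ($L{\left(l,r \right)} = l \frac{1}{410} + \frac{367 - 307 l}{l} = \frac{l}{410} + \frac{367 - 307 l}{l}$)
$\frac{q}{L{\left(\left(9 + 14\right)^{2},b{\left(-20 \right)} \right)}} = - \frac{27231}{-307 + \frac{367}{\left(9 + 14\right)^{2}} + \frac{\left(9 + 14\right)^{2}}{410}} = - \frac{27231}{-307 + \frac{367}{23^{2}} + \frac{23^{2}}{410}} = - \frac{27231}{-307 + \frac{367}{529} + \frac{1}{410} \cdot 529} = - \frac{27231}{-307 + 367 \cdot \frac{1}{529} + \frac{529}{410}} = - \frac{27231}{-307 + \frac{367}{529} + \frac{529}{410}} = - \frac{27231}{- \frac{66154919}{216890}} = \left(-27231\right) \left(- \frac{216890}{66154919}\right) = \frac{5906131590}{66154919}$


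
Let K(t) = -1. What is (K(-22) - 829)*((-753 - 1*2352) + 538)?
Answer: 2130610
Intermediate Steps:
(K(-22) - 829)*((-753 - 1*2352) + 538) = (-1 - 829)*((-753 - 1*2352) + 538) = -830*((-753 - 2352) + 538) = -830*(-3105 + 538) = -830*(-2567) = 2130610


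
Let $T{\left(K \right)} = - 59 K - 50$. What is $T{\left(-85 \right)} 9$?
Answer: $44685$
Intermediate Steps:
$T{\left(K \right)} = -50 - 59 K$
$T{\left(-85 \right)} 9 = \left(-50 - -5015\right) 9 = \left(-50 + 5015\right) 9 = 4965 \cdot 9 = 44685$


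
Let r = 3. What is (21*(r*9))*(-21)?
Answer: -11907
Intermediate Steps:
(21*(r*9))*(-21) = (21*(3*9))*(-21) = (21*27)*(-21) = 567*(-21) = -11907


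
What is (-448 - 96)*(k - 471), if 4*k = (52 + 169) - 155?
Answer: 247248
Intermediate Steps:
k = 33/2 (k = ((52 + 169) - 155)/4 = (221 - 155)/4 = (¼)*66 = 33/2 ≈ 16.500)
(-448 - 96)*(k - 471) = (-448 - 96)*(33/2 - 471) = -544*(-909/2) = 247248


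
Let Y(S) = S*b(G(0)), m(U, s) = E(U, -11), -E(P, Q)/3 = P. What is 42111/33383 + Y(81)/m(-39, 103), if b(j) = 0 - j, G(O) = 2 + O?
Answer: -53451/433979 ≈ -0.12316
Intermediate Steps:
E(P, Q) = -3*P
b(j) = -j
m(U, s) = -3*U
Y(S) = -2*S (Y(S) = S*(-(2 + 0)) = S*(-1*2) = S*(-2) = -2*S)
42111/33383 + Y(81)/m(-39, 103) = 42111/33383 + (-2*81)/((-3*(-39))) = 42111*(1/33383) - 162/117 = 42111/33383 - 162*1/117 = 42111/33383 - 18/13 = -53451/433979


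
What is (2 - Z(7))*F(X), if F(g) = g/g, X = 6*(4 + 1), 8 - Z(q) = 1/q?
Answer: -41/7 ≈ -5.8571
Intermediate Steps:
Z(q) = 8 - 1/q
X = 30 (X = 6*5 = 30)
F(g) = 1
(2 - Z(7))*F(X) = (2 - (8 - 1/7))*1 = (2 - (8 - 1*⅐))*1 = (2 - (8 - ⅐))*1 = (2 - 1*55/7)*1 = (2 - 55/7)*1 = -41/7*1 = -41/7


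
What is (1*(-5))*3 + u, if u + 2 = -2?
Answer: -19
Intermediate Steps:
u = -4 (u = -2 - 2 = -4)
(1*(-5))*3 + u = (1*(-5))*3 - 4 = -5*3 - 4 = -15 - 4 = -19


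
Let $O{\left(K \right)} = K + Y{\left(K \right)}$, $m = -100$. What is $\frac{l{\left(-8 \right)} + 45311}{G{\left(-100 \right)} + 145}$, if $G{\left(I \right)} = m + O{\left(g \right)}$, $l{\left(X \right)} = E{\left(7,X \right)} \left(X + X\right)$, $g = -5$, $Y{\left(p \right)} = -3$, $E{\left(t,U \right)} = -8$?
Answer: $\frac{45439}{37} \approx 1228.1$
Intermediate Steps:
$l{\left(X \right)} = - 16 X$ ($l{\left(X \right)} = - 8 \left(X + X\right) = - 8 \cdot 2 X = - 16 X$)
$O{\left(K \right)} = -3 + K$ ($O{\left(K \right)} = K - 3 = -3 + K$)
$G{\left(I \right)} = -108$ ($G{\left(I \right)} = -100 - 8 = -108$)
$\frac{l{\left(-8 \right)} + 45311}{G{\left(-100 \right)} + 145} = \frac{\left(-16\right) \left(-8\right) + 45311}{-108 + 145} = \frac{128 + 45311}{37} = 45439 \cdot \frac{1}{37} = \frac{45439}{37}$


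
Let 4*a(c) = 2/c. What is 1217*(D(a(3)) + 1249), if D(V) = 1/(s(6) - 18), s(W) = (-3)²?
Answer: 13679080/9 ≈ 1.5199e+6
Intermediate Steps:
s(W) = 9
a(c) = 1/(2*c) (a(c) = (2/c)/4 = 1/(2*c))
D(V) = -⅑ (D(V) = 1/(9 - 18) = 1/(-9) = -⅑)
1217*(D(a(3)) + 1249) = 1217*(-⅑ + 1249) = 1217*(11240/9) = 13679080/9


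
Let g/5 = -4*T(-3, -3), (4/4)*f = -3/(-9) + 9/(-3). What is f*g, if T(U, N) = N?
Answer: -160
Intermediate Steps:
f = -8/3 (f = -3/(-9) + 9/(-3) = -3*(-1/9) + 9*(-1/3) = 1/3 - 3 = -8/3 ≈ -2.6667)
g = 60 (g = 5*(-4*(-3)) = 5*12 = 60)
f*g = -8/3*60 = -160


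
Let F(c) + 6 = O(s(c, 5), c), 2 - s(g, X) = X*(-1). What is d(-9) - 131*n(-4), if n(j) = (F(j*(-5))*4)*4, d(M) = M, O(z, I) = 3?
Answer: 6279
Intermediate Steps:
s(g, X) = 2 + X (s(g, X) = 2 - X*(-1) = 2 - (-1)*X = 2 + X)
F(c) = -3 (F(c) = -6 + 3 = -3)
n(j) = -48 (n(j) = -3*4*4 = -12*4 = -48)
d(-9) - 131*n(-4) = -9 - 131*(-48) = -9 + 6288 = 6279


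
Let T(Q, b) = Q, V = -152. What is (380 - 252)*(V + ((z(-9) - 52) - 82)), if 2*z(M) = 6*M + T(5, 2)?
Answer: -39744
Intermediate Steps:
z(M) = 5/2 + 3*M (z(M) = (6*M + 5)/2 = (5 + 6*M)/2 = 5/2 + 3*M)
(380 - 252)*(V + ((z(-9) - 52) - 82)) = (380 - 252)*(-152 + (((5/2 + 3*(-9)) - 52) - 82)) = 128*(-152 + (((5/2 - 27) - 52) - 82)) = 128*(-152 + ((-49/2 - 52) - 82)) = 128*(-152 + (-153/2 - 82)) = 128*(-152 - 317/2) = 128*(-621/2) = -39744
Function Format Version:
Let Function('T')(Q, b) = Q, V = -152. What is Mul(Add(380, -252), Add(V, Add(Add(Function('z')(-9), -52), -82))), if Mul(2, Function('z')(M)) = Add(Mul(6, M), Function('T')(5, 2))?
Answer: -39744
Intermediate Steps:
Function('z')(M) = Add(Rational(5, 2), Mul(3, M)) (Function('z')(M) = Mul(Rational(1, 2), Add(Mul(6, M), 5)) = Mul(Rational(1, 2), Add(5, Mul(6, M))) = Add(Rational(5, 2), Mul(3, M)))
Mul(Add(380, -252), Add(V, Add(Add(Function('z')(-9), -52), -82))) = Mul(Add(380, -252), Add(-152, Add(Add(Add(Rational(5, 2), Mul(3, -9)), -52), -82))) = Mul(128, Add(-152, Add(Add(Add(Rational(5, 2), -27), -52), -82))) = Mul(128, Add(-152, Add(Add(Rational(-49, 2), -52), -82))) = Mul(128, Add(-152, Add(Rational(-153, 2), -82))) = Mul(128, Add(-152, Rational(-317, 2))) = Mul(128, Rational(-621, 2)) = -39744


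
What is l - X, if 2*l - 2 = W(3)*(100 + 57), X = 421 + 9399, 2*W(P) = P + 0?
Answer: -38805/4 ≈ -9701.3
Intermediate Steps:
W(P) = P/2 (W(P) = (P + 0)/2 = P/2)
X = 9820
l = 475/4 (l = 1 + (((½)*3)*(100 + 57))/2 = 1 + ((3/2)*157)/2 = 1 + (½)*(471/2) = 1 + 471/4 = 475/4 ≈ 118.75)
l - X = 475/4 - 1*9820 = 475/4 - 9820 = -38805/4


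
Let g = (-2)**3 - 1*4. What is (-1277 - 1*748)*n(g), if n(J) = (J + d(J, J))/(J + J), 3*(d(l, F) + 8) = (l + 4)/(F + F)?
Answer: -13425/8 ≈ -1678.1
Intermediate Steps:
d(l, F) = -8 + (4 + l)/(6*F) (d(l, F) = -8 + ((l + 4)/(F + F))/3 = -8 + ((4 + l)/((2*F)))/3 = -8 + ((4 + l)*(1/(2*F)))/3 = -8 + ((4 + l)/(2*F))/3 = -8 + (4 + l)/(6*F))
g = -12 (g = -8 - 4 = -12)
n(J) = (J + (4 - 47*J)/(6*J))/(2*J) (n(J) = (J + (4 + J - 48*J)/(6*J))/(J + J) = (J + (4 - 47*J)/(6*J))/((2*J)) = (J + (4 - 47*J)/(6*J))*(1/(2*J)) = (J + (4 - 47*J)/(6*J))/(2*J))
(-1277 - 1*748)*n(g) = (-1277 - 1*748)*((1/12)*(4 - 47*(-12) + 6*(-12)**2)/(-12)**2) = (-1277 - 748)*((1/12)*(1/144)*(4 + 564 + 6*144)) = -675*(4 + 564 + 864)/(4*144) = -675*1432/(4*144) = -2025*179/216 = -13425/8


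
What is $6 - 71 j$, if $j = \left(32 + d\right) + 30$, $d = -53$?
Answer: $-633$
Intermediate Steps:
$j = 9$ ($j = \left(32 - 53\right) + 30 = -21 + 30 = 9$)
$6 - 71 j = 6 - 639 = -633$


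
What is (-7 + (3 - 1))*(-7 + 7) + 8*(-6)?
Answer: -48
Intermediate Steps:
(-7 + (3 - 1))*(-7 + 7) + 8*(-6) = (-7 + 2)*0 - 48 = -5*0 - 48 = 0 - 48 = -48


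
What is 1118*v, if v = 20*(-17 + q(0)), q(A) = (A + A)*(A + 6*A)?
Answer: -380120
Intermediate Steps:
q(A) = 14*A**2 (q(A) = (2*A)*(7*A) = 14*A**2)
v = -340 (v = 20*(-17 + 14*0**2) = 20*(-17 + 14*0) = 20*(-17 + 0) = 20*(-17) = -340)
1118*v = 1118*(-340) = -380120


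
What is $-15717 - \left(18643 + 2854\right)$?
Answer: $-37214$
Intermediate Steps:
$-15717 - \left(18643 + 2854\right) = -15717 - 21497 = -37214$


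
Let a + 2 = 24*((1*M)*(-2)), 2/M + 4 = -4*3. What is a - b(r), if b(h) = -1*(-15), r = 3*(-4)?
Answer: -11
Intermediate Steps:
r = -12
M = -⅛ (M = 2/(-4 - 4*3) = 2/(-4 - 12) = 2/(-16) = 2*(-1/16) = -⅛ ≈ -0.12500)
b(h) = 15
a = 4 (a = -2 + 24*((1*(-⅛))*(-2)) = -2 + 24*(-⅛*(-2)) = -2 + 24*(¼) = -2 + 6 = 4)
a - b(r) = 4 - 1*15 = 4 - 15 = -11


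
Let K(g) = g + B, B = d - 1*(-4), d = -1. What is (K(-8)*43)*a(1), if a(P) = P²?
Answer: -215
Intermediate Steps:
B = 3 (B = -1 - 1*(-4) = -1 + 4 = 3)
K(g) = 3 + g (K(g) = g + 3 = 3 + g)
(K(-8)*43)*a(1) = ((3 - 8)*43)*1² = -5*43*1 = -215*1 = -215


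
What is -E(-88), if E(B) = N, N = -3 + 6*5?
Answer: -27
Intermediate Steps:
N = 27 (N = -3 + 30 = 27)
E(B) = 27
-E(-88) = -1*27 = -27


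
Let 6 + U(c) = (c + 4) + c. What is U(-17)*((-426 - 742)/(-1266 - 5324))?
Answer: -21024/3295 ≈ -6.3806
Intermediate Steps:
U(c) = -2 + 2*c (U(c) = -6 + ((c + 4) + c) = -6 + ((4 + c) + c) = -6 + (4 + 2*c) = -2 + 2*c)
U(-17)*((-426 - 742)/(-1266 - 5324)) = (-2 + 2*(-17))*((-426 - 742)/(-1266 - 5324)) = (-2 - 34)*(-1168/(-6590)) = -(-42048)*(-1)/6590 = -36*584/3295 = -21024/3295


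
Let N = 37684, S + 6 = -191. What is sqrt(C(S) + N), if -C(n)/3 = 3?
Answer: 5*sqrt(1507) ≈ 194.10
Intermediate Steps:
S = -197 (S = -6 - 191 = -197)
C(n) = -9 (C(n) = -3*3 = -9)
sqrt(C(S) + N) = sqrt(-9 + 37684) = sqrt(37675) = 5*sqrt(1507)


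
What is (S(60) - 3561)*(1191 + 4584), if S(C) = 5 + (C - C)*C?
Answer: -20535900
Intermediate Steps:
S(C) = 5 (S(C) = 5 + 0*C = 5 + 0 = 5)
(S(60) - 3561)*(1191 + 4584) = (5 - 3561)*(1191 + 4584) = -3556*5775 = -20535900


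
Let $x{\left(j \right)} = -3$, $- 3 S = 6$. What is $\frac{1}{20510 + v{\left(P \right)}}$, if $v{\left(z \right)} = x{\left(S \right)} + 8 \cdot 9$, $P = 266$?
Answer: $\frac{1}{20579} \approx 4.8593 \cdot 10^{-5}$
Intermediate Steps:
$S = -2$ ($S = \left(- \frac{1}{3}\right) 6 = -2$)
$v{\left(z \right)} = 69$ ($v{\left(z \right)} = -3 + 8 \cdot 9 = -3 + 72 = 69$)
$\frac{1}{20510 + v{\left(P \right)}} = \frac{1}{20510 + 69} = \frac{1}{20579}$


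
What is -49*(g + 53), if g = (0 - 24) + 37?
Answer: -3234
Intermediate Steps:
g = 13 (g = -24 + 37 = 13)
-49*(g + 53) = -49*(13 + 53) = -49*66 = -3234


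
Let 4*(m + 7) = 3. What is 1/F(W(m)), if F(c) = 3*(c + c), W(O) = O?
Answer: -2/75 ≈ -0.026667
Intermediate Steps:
m = -25/4 (m = -7 + (¼)*3 = -7 + ¾ = -25/4 ≈ -6.2500)
F(c) = 6*c (F(c) = 3*(2*c) = 6*c)
1/F(W(m)) = 1/(6*(-25/4)) = 1/(-75/2) = -2/75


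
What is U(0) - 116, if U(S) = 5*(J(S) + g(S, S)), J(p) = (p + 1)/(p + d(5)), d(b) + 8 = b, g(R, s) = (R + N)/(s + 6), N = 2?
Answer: -116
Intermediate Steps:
g(R, s) = (2 + R)/(6 + s) (g(R, s) = (R + 2)/(s + 6) = (2 + R)/(6 + s))
d(b) = -8 + b
J(p) = (1 + p)/(-3 + p) (J(p) = (p + 1)/(p + (-8 + 5)) = (1 + p)/(p - 3) = (1 + p)/(-3 + p))
U(S) = 5*(1 + S)/(-3 + S) + 5*(2 + S)/(6 + S) (U(S) = 5*((1 + S)/(-3 + S) + (2 + S)/(6 + S)) = 5*(1 + S)/(-3 + S) + 5*(2 + S)/(6 + S))
U(0) - 116 = 10*0*(3 + 0)/(-18 + 0**2 + 3*0) - 116 = 10*0*3/(-18 + 0 + 0) - 116 = 10*0*3/(-18) - 116 = 10*0*(-1/18)*3 - 116 = 0 - 116 = -116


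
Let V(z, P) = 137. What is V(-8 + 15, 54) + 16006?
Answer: 16143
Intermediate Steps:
V(-8 + 15, 54) + 16006 = 137 + 16006 = 16143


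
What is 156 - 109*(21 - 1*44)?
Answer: 2663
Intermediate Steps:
156 - 109*(21 - 1*44) = 156 - 109*(21 - 44) = 156 - 109*(-23) = 156 + 2507 = 2663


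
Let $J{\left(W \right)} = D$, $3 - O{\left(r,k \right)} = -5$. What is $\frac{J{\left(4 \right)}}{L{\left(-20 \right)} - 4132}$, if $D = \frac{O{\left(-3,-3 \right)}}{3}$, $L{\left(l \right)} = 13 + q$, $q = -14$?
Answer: $- \frac{8}{12399} \approx -0.00064521$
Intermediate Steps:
$L{\left(l \right)} = -1$ ($L{\left(l \right)} = 13 - 14 = -1$)
$O{\left(r,k \right)} = 8$ ($O{\left(r,k \right)} = 3 - -5 = 3 + 5 = 8$)
$D = \frac{8}{3} \approx 2.6667$
$J{\left(W \right)} = \frac{8}{3}$
$\frac{J{\left(4 \right)}}{L{\left(-20 \right)} - 4132} = \frac{8}{3 \left(-1 - 4132\right)} = \frac{8}{3 \left(-4133\right)} = \frac{8}{3} \left(- \frac{1}{4133}\right) = - \frac{8}{12399}$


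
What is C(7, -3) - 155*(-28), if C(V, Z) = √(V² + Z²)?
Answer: 4340 + √58 ≈ 4347.6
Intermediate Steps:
C(7, -3) - 155*(-28) = √(7² + (-3)²) - 155*(-28) = √(49 + 9) + 4340 = √58 + 4340 = 4340 + √58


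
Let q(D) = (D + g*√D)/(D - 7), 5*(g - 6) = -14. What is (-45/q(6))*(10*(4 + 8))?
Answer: -67500/53 + 36000*√6/53 ≈ 390.22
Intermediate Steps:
g = 16/5 (g = 6 + (⅕)*(-14) = 6 - 14/5 = 16/5 ≈ 3.2000)
q(D) = (D + 16*√D/5)/(-7 + D) (q(D) = (D + 16*√D/5)/(D - 7) = (D + 16*√D/5)/(-7 + D))
(-45/q(6))*(10*(4 + 8)) = (-45/((6 + 16*√6/5)/(-7 + 6)))*(10*(4 + 8)) = (-45/((6 + 16*√6/5)/(-1)))*(10*12) = -45/((-(6 + 16*√6/5)))*120 = -45/(-6 - 16*√6/5)*120 = -5400/(-6 - 16*√6/5)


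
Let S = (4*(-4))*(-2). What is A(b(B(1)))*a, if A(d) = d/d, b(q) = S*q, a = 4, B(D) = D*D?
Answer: 4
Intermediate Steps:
B(D) = D²
S = 32 (S = -16*(-2) = 32)
b(q) = 32*q
A(d) = 1
A(b(B(1)))*a = 1*4 = 4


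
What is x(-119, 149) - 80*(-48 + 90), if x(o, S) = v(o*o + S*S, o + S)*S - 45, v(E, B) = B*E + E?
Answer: 167952673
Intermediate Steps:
v(E, B) = E + B*E
x(o, S) = -45 + S*(S² + o²)*(1 + S + o) (x(o, S) = ((o*o + S*S)*(1 + (o + S)))*S - 45 = ((o² + S²)*(1 + (S + o)))*S - 45 = ((S² + o²)*(1 + S + o))*S - 45 = S*(S² + o²)*(1 + S + o) - 45 = -45 + S*(S² + o²)*(1 + S + o))
x(-119, 149) - 80*(-48 + 90) = (-45 + 149*(149² + (-119)²)*(1 + 149 - 119)) - 80*(-48 + 90) = (-45 + 149*(22201 + 14161)*31) - 80*42 = (-45 + 149*36362*31) - 3360 = (-45 + 167956078) - 3360 = 167956033 - 3360 = 167952673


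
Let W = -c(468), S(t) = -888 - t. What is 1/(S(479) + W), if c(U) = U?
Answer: -1/1835 ≈ -0.00054496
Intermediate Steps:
W = -468 (W = -1*468 = -468)
1/(S(479) + W) = 1/((-888 - 1*479) - 468) = 1/((-888 - 479) - 468) = 1/(-1367 - 468) = 1/(-1835) = -1/1835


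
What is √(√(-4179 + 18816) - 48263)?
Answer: √(-48263 + √14637) ≈ 219.41*I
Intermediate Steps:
√(√(-4179 + 18816) - 48263) = √(√14637 - 48263) = √(-48263 + √14637)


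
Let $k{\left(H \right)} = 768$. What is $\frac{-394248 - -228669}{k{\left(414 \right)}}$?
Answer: $- \frac{55193}{256} \approx -215.6$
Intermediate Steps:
$\frac{-394248 - -228669}{k{\left(414 \right)}} = \frac{-394248 - -228669}{768} = \left(-394248 + 228669\right) \frac{1}{768} = \left(-165579\right) \frac{1}{768} = - \frac{55193}{256}$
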